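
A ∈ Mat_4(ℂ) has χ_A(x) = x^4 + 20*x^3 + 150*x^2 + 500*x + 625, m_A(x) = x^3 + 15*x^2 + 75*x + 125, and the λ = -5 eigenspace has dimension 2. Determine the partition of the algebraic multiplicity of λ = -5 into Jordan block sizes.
Block sizes for λ = -5: [3, 1]

Step 1 — from the characteristic polynomial, algebraic multiplicity of λ = -5 is 4. From dim ker(A − (-5)·I) = 2, there are exactly 2 Jordan blocks for λ = -5.
Step 2 — from the minimal polynomial, the factor (x + 5)^3 tells us the largest block for λ = -5 has size 3.
Step 3 — with total size 4, 2 blocks, and largest block 3, the block sizes (in nonincreasing order) are [3, 1].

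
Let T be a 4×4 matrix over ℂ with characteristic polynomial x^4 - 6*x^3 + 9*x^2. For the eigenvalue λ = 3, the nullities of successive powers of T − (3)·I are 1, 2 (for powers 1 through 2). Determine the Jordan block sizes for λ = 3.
Block sizes for λ = 3: [2]

From the dimensions of kernels of powers, the number of Jordan blocks of size at least j is d_j − d_{j−1} where d_j = dim ker(N^j) (with d_0 = 0). Computing the differences gives [1, 1].
The number of blocks of size exactly k is (#blocks of size ≥ k) − (#blocks of size ≥ k + 1), so the partition is: 1 block(s) of size 2.
In nonincreasing order the block sizes are [2].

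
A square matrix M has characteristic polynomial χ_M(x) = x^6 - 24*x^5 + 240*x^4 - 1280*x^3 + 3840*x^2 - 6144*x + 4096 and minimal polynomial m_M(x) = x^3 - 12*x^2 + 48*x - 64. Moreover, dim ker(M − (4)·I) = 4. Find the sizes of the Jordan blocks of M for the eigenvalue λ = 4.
Block sizes for λ = 4: [3, 1, 1, 1]

Step 1 — from the characteristic polynomial, algebraic multiplicity of λ = 4 is 6. From dim ker(M − (4)·I) = 4, there are exactly 4 Jordan blocks for λ = 4.
Step 2 — from the minimal polynomial, the factor (x − 4)^3 tells us the largest block for λ = 4 has size 3.
Step 3 — with total size 6, 4 blocks, and largest block 3, the block sizes (in nonincreasing order) are [3, 1, 1, 1].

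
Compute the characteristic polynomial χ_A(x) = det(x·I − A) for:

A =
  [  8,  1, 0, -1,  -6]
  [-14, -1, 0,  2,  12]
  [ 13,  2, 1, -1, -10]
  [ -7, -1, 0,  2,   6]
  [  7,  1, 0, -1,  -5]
x^5 - 5*x^4 + 10*x^3 - 10*x^2 + 5*x - 1

Expanding det(x·I − A) (e.g. by cofactor expansion or by noting that A is similar to its Jordan form J, which has the same characteristic polynomial as A) gives
  χ_A(x) = x^5 - 5*x^4 + 10*x^3 - 10*x^2 + 5*x - 1
which factors as (x - 1)^5. The eigenvalues (with algebraic multiplicities) are λ = 1 with multiplicity 5.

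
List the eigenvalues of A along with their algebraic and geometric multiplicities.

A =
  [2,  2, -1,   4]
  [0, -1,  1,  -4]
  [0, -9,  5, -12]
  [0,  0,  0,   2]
λ = 2: alg = 4, geom = 2

Step 1 — factor the characteristic polynomial to read off the algebraic multiplicities:
  χ_A(x) = (x - 2)^4

Step 2 — compute geometric multiplicities via the rank-nullity identity g(λ) = n − rank(A − λI):
  rank(A − (2)·I) = 2, so dim ker(A − (2)·I) = n − 2 = 2

Summary:
  λ = 2: algebraic multiplicity = 4, geometric multiplicity = 2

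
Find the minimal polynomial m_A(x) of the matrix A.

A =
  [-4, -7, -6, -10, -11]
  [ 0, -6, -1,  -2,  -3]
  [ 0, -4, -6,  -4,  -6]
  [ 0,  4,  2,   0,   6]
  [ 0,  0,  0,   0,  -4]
x^3 + 12*x^2 + 48*x + 64

The characteristic polynomial is χ_A(x) = (x + 4)^5, so the eigenvalues are known. The minimal polynomial is
  m_A(x) = Π_λ (x − λ)^{k_λ}
where k_λ is the size of the *largest* Jordan block for λ (equivalently, the smallest k with (A − λI)^k v = 0 for every generalised eigenvector v of λ).

  λ = -4: largest Jordan block has size 3, contributing (x + 4)^3

So m_A(x) = (x + 4)^3 = x^3 + 12*x^2 + 48*x + 64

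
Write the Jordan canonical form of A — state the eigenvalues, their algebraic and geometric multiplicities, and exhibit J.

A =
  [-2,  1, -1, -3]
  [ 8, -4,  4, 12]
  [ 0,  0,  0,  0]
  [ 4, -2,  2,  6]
J_2(0) ⊕ J_1(0) ⊕ J_1(0)

The characteristic polynomial is
  det(x·I − A) = x^4

Eigenvalues and multiplicities (the geometric multiplicity of λ is n − rank(A − λI), which equals the number of Jordan blocks for λ):
  λ = 0: algebraic multiplicity = 4, geometric multiplicity = 3

Determining the block sizes for each eigenvalue:
  λ = 0: 3 blocks summing to 4 forces exactly one block of size 2 and the rest size 1 → block sizes [2, 1, 1]

Assembling the blocks gives a Jordan form
J =
  [0, 1, 0, 0]
  [0, 0, 0, 0]
  [0, 0, 0, 0]
  [0, 0, 0, 0]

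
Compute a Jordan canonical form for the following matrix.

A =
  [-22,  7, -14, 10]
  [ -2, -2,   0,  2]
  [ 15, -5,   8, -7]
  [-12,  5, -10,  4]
J_2(-4) ⊕ J_2(-2)

The characteristic polynomial is
  det(x·I − A) = x^4 + 12*x^3 + 52*x^2 + 96*x + 64 = (x + 2)^2*(x + 4)^2

Eigenvalues and multiplicities (the geometric multiplicity of λ is n − rank(A − λI), which equals the number of Jordan blocks for λ):
  λ = -4: algebraic multiplicity = 2, geometric multiplicity = 1
  λ = -2: algebraic multiplicity = 2, geometric multiplicity = 1

Determining the block sizes for each eigenvalue:
  λ = -4: one block (gm = 1), so the single block has size am = 2 → block sizes [2]
  λ = -2: one block (gm = 1), so the single block has size am = 2 → block sizes [2]

Assembling the blocks gives a Jordan form
J =
  [-4,  1,  0,  0]
  [ 0, -4,  0,  0]
  [ 0,  0, -2,  1]
  [ 0,  0,  0, -2]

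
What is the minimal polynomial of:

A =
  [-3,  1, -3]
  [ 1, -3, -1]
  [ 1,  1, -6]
x^3 + 12*x^2 + 48*x + 64

The characteristic polynomial is χ_A(x) = (x + 4)^3, so the eigenvalues are known. The minimal polynomial is
  m_A(x) = Π_λ (x − λ)^{k_λ}
where k_λ is the size of the *largest* Jordan block for λ (equivalently, the smallest k with (A − λI)^k v = 0 for every generalised eigenvector v of λ).

  λ = -4: largest Jordan block has size 3, contributing (x + 4)^3

So m_A(x) = (x + 4)^3 = x^3 + 12*x^2 + 48*x + 64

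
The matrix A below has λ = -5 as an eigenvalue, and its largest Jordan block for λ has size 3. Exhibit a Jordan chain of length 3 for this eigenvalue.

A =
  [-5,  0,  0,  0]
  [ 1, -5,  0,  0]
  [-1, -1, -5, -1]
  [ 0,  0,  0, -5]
A Jordan chain for λ = -5 of length 3:
v_1 = (0, 0, -1, 0)ᵀ
v_2 = (0, 1, -1, 0)ᵀ
v_3 = (1, 0, 0, 0)ᵀ

Let N = A − (-5)·I. We want v_3 with N^3 v_3 = 0 but N^2 v_3 ≠ 0; then v_{j-1} := N · v_j for j = 3, …, 2.

Pick v_3 = (1, 0, 0, 0)ᵀ.
Then v_2 = N · v_3 = (0, 1, -1, 0)ᵀ.
Then v_1 = N · v_2 = (0, 0, -1, 0)ᵀ.

Sanity check: (A − (-5)·I) v_1 = (0, 0, 0, 0)ᵀ = 0. ✓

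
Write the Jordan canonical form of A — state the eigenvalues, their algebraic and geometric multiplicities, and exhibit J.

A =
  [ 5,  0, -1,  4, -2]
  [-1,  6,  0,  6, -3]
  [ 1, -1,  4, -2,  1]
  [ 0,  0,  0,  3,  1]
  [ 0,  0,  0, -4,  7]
J_3(5) ⊕ J_2(5)

The characteristic polynomial is
  det(x·I − A) = x^5 - 25*x^4 + 250*x^3 - 1250*x^2 + 3125*x - 3125 = (x - 5)^5

Eigenvalues and multiplicities (the geometric multiplicity of λ is n − rank(A − λI), which equals the number of Jordan blocks for λ):
  λ = 5: algebraic multiplicity = 5, geometric multiplicity = 2

Determining the block sizes for each eigenvalue:
  λ = 5: with am = 5 and gm = 2, the partition is not yet determined (e.g. several partitions of 5 into 2 parts exist). Let N = A − (5)·I. Computing rank(N^1) = 3, rank(N^2) = 1, rank(N^3) = 0; the number of blocks of size ≥ j is rank(N^{j−1}) − rank(N^j), giving [2, 2, 1]. So we have 1 block(s) of size 3, 1 block(s) of size 2 → block sizes [3, 2]

Assembling the blocks gives a Jordan form
J =
  [5, 1, 0, 0, 0]
  [0, 5, 1, 0, 0]
  [0, 0, 5, 0, 0]
  [0, 0, 0, 5, 1]
  [0, 0, 0, 0, 5]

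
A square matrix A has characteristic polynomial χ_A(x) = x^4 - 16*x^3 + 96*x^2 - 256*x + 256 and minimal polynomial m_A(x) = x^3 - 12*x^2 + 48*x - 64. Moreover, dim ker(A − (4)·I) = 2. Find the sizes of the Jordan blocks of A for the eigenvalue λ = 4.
Block sizes for λ = 4: [3, 1]

Step 1 — from the characteristic polynomial, algebraic multiplicity of λ = 4 is 4. From dim ker(A − (4)·I) = 2, there are exactly 2 Jordan blocks for λ = 4.
Step 2 — from the minimal polynomial, the factor (x − 4)^3 tells us the largest block for λ = 4 has size 3.
Step 3 — with total size 4, 2 blocks, and largest block 3, the block sizes (in nonincreasing order) are [3, 1].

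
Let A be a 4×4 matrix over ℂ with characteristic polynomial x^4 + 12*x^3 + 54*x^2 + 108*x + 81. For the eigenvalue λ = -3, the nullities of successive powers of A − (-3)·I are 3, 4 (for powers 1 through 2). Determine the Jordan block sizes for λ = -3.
Block sizes for λ = -3: [2, 1, 1]

From the dimensions of kernels of powers, the number of Jordan blocks of size at least j is d_j − d_{j−1} where d_j = dim ker(N^j) (with d_0 = 0). Computing the differences gives [3, 1].
The number of blocks of size exactly k is (#blocks of size ≥ k) − (#blocks of size ≥ k + 1), so the partition is: 2 block(s) of size 1, 1 block(s) of size 2.
In nonincreasing order the block sizes are [2, 1, 1].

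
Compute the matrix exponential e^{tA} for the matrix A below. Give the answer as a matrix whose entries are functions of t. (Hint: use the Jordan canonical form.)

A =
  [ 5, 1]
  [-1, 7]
e^{tA} =
  [-t*exp(6*t) + exp(6*t), t*exp(6*t)]
  [-t*exp(6*t), t*exp(6*t) + exp(6*t)]

Strategy: write A = P · J · P⁻¹ where J is a Jordan canonical form, so e^{tA} = P · e^{tJ} · P⁻¹, and e^{tJ} can be computed block-by-block.

A has Jordan form
J =
  [6, 1]
  [0, 6]
(up to reordering of blocks).

Per-block formulas:
  For a 2×2 Jordan block J_2(6): exp(t · J_2(6)) = e^(6t)·(I + t·N), where N is the 2×2 nilpotent shift.

After assembling e^{tJ} and conjugating by P, we get:

e^{tA} =
  [-t*exp(6*t) + exp(6*t), t*exp(6*t)]
  [-t*exp(6*t), t*exp(6*t) + exp(6*t)]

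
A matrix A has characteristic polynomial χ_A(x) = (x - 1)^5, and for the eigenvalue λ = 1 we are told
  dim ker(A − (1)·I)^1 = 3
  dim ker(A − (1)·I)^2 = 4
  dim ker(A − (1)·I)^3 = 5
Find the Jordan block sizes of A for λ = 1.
Block sizes for λ = 1: [3, 1, 1]

From the dimensions of kernels of powers, the number of Jordan blocks of size at least j is d_j − d_{j−1} where d_j = dim ker(N^j) (with d_0 = 0). Computing the differences gives [3, 1, 1].
The number of blocks of size exactly k is (#blocks of size ≥ k) − (#blocks of size ≥ k + 1), so the partition is: 2 block(s) of size 1, 1 block(s) of size 3.
In nonincreasing order the block sizes are [3, 1, 1].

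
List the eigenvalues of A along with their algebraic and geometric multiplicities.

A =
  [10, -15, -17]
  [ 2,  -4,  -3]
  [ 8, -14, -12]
λ = -2: alg = 3, geom = 1

Step 1 — factor the characteristic polynomial to read off the algebraic multiplicities:
  χ_A(x) = (x + 2)^3

Step 2 — compute geometric multiplicities via the rank-nullity identity g(λ) = n − rank(A − λI):
  rank(A − (-2)·I) = 2, so dim ker(A − (-2)·I) = n − 2 = 1

Summary:
  λ = -2: algebraic multiplicity = 3, geometric multiplicity = 1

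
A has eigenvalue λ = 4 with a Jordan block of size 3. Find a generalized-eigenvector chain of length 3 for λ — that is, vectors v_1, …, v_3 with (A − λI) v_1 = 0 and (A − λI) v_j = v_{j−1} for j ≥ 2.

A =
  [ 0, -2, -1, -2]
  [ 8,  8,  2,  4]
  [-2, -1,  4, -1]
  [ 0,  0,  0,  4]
A Jordan chain for λ = 4 of length 3:
v_1 = (2, -4, 0, 0)ᵀ
v_2 = (-4, 8, -2, 0)ᵀ
v_3 = (1, 0, 0, 0)ᵀ

Let N = A − (4)·I. We want v_3 with N^3 v_3 = 0 but N^2 v_3 ≠ 0; then v_{j-1} := N · v_j for j = 3, …, 2.

Pick v_3 = (1, 0, 0, 0)ᵀ.
Then v_2 = N · v_3 = (-4, 8, -2, 0)ᵀ.
Then v_1 = N · v_2 = (2, -4, 0, 0)ᵀ.

Sanity check: (A − (4)·I) v_1 = (0, 0, 0, 0)ᵀ = 0. ✓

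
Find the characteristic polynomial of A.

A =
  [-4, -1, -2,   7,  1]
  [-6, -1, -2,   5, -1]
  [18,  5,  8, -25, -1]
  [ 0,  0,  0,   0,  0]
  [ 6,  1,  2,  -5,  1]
x^5 - 4*x^4 + 4*x^3

Expanding det(x·I − A) (e.g. by cofactor expansion or by noting that A is similar to its Jordan form J, which has the same characteristic polynomial as A) gives
  χ_A(x) = x^5 - 4*x^4 + 4*x^3
which factors as x^3*(x - 2)^2. The eigenvalues (with algebraic multiplicities) are λ = 0 with multiplicity 3, λ = 2 with multiplicity 2.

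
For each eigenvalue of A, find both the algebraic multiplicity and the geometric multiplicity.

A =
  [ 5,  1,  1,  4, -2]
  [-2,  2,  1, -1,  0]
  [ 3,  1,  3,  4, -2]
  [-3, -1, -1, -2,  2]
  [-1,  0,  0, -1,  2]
λ = 2: alg = 5, geom = 2

Step 1 — factor the characteristic polynomial to read off the algebraic multiplicities:
  χ_A(x) = (x - 2)^5

Step 2 — compute geometric multiplicities via the rank-nullity identity g(λ) = n − rank(A − λI):
  rank(A − (2)·I) = 3, so dim ker(A − (2)·I) = n − 3 = 2

Summary:
  λ = 2: algebraic multiplicity = 5, geometric multiplicity = 2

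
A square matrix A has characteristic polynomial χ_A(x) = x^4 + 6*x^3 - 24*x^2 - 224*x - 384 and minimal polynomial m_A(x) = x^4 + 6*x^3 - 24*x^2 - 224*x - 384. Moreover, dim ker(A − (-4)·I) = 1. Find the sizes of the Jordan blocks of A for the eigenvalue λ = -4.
Block sizes for λ = -4: [3]

Step 1 — from the characteristic polynomial, algebraic multiplicity of λ = -4 is 3. From dim ker(A − (-4)·I) = 1, there are exactly 1 Jordan blocks for λ = -4.
Step 2 — from the minimal polynomial, the factor (x + 4)^3 tells us the largest block for λ = -4 has size 3.
Step 3 — with total size 3, 1 blocks, and largest block 3, the block sizes (in nonincreasing order) are [3].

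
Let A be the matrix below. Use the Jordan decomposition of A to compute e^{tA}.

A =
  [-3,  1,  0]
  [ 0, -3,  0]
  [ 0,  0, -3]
e^{tA} =
  [exp(-3*t), t*exp(-3*t), 0]
  [0, exp(-3*t), 0]
  [0, 0, exp(-3*t)]

Strategy: write A = P · J · P⁻¹ where J is a Jordan canonical form, so e^{tA} = P · e^{tJ} · P⁻¹, and e^{tJ} can be computed block-by-block.

A has Jordan form
J =
  [-3,  1,  0]
  [ 0, -3,  0]
  [ 0,  0, -3]
(up to reordering of blocks).

Per-block formulas:
  For a 1×1 block at λ = -3: exp(t · [-3]) = [e^(-3t)].
  For a 2×2 Jordan block J_2(-3): exp(t · J_2(-3)) = e^(-3t)·(I + t·N), where N is the 2×2 nilpotent shift.

After assembling e^{tJ} and conjugating by P, we get:

e^{tA} =
  [exp(-3*t), t*exp(-3*t), 0]
  [0, exp(-3*t), 0]
  [0, 0, exp(-3*t)]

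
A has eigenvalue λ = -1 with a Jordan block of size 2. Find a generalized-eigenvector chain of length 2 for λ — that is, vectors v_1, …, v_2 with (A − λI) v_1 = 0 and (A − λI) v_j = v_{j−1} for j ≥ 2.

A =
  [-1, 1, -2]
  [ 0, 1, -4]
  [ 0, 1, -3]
A Jordan chain for λ = -1 of length 2:
v_1 = (1, 2, 1)ᵀ
v_2 = (0, 1, 0)ᵀ

Let N = A − (-1)·I. We want v_2 with N^2 v_2 = 0 but N^1 v_2 ≠ 0; then v_{j-1} := N · v_j for j = 2, …, 2.

Pick v_2 = (0, 1, 0)ᵀ.
Then v_1 = N · v_2 = (1, 2, 1)ᵀ.

Sanity check: (A − (-1)·I) v_1 = (0, 0, 0)ᵀ = 0. ✓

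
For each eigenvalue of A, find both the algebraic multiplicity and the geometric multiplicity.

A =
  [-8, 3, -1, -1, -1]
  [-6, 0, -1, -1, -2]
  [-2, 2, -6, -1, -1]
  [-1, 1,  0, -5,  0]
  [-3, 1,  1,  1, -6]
λ = -5: alg = 5, geom = 2

Step 1 — factor the characteristic polynomial to read off the algebraic multiplicities:
  χ_A(x) = (x + 5)^5

Step 2 — compute geometric multiplicities via the rank-nullity identity g(λ) = n − rank(A − λI):
  rank(A − (-5)·I) = 3, so dim ker(A − (-5)·I) = n − 3 = 2

Summary:
  λ = -5: algebraic multiplicity = 5, geometric multiplicity = 2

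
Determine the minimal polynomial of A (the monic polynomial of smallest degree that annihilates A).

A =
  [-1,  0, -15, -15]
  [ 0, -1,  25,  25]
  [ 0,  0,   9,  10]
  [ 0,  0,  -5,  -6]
x^2 - 3*x - 4

The characteristic polynomial is χ_A(x) = (x - 4)*(x + 1)^3, so the eigenvalues are known. The minimal polynomial is
  m_A(x) = Π_λ (x − λ)^{k_λ}
where k_λ is the size of the *largest* Jordan block for λ (equivalently, the smallest k with (A − λI)^k v = 0 for every generalised eigenvector v of λ).

  λ = -1: largest Jordan block has size 1, contributing (x + 1)
  λ = 4: largest Jordan block has size 1, contributing (x − 4)

So m_A(x) = (x - 4)*(x + 1) = x^2 - 3*x - 4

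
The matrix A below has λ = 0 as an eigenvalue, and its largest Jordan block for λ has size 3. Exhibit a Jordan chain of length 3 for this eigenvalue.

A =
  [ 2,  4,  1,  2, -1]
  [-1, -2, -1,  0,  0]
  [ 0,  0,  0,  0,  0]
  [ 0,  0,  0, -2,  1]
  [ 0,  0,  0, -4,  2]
A Jordan chain for λ = 0 of length 3:
v_1 = (-2, 1, 0, 0, 0)ᵀ
v_2 = (1, -1, 0, 0, 0)ᵀ
v_3 = (0, 0, 1, 0, 0)ᵀ

Let N = A − (0)·I. We want v_3 with N^3 v_3 = 0 but N^2 v_3 ≠ 0; then v_{j-1} := N · v_j for j = 3, …, 2.

Pick v_3 = (0, 0, 1, 0, 0)ᵀ.
Then v_2 = N · v_3 = (1, -1, 0, 0, 0)ᵀ.
Then v_1 = N · v_2 = (-2, 1, 0, 0, 0)ᵀ.

Sanity check: (A − (0)·I) v_1 = (0, 0, 0, 0, 0)ᵀ = 0. ✓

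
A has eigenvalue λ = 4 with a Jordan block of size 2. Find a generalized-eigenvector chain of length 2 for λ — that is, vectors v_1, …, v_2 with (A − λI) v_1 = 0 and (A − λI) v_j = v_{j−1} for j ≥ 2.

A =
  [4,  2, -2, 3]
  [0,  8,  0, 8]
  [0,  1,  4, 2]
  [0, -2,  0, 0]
A Jordan chain for λ = 4 of length 2:
v_1 = (2, 4, 1, -2)ᵀ
v_2 = (0, 1, 0, 0)ᵀ

Let N = A − (4)·I. We want v_2 with N^2 v_2 = 0 but N^1 v_2 ≠ 0; then v_{j-1} := N · v_j for j = 2, …, 2.

Pick v_2 = (0, 1, 0, 0)ᵀ.
Then v_1 = N · v_2 = (2, 4, 1, -2)ᵀ.

Sanity check: (A − (4)·I) v_1 = (0, 0, 0, 0)ᵀ = 0. ✓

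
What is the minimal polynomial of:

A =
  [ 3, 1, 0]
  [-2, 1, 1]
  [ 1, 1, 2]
x^3 - 6*x^2 + 12*x - 8

The characteristic polynomial is χ_A(x) = (x - 2)^3, so the eigenvalues are known. The minimal polynomial is
  m_A(x) = Π_λ (x − λ)^{k_λ}
where k_λ is the size of the *largest* Jordan block for λ (equivalently, the smallest k with (A − λI)^k v = 0 for every generalised eigenvector v of λ).

  λ = 2: largest Jordan block has size 3, contributing (x − 2)^3

So m_A(x) = (x - 2)^3 = x^3 - 6*x^2 + 12*x - 8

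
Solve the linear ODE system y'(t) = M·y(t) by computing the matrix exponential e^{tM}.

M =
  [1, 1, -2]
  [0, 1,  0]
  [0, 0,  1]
e^{tM} =
  [exp(t), t*exp(t), -2*t*exp(t)]
  [0, exp(t), 0]
  [0, 0, exp(t)]

Strategy: write M = P · J · P⁻¹ where J is a Jordan canonical form, so e^{tM} = P · e^{tJ} · P⁻¹, and e^{tJ} can be computed block-by-block.

M has Jordan form
J =
  [1, 1, 0]
  [0, 1, 0]
  [0, 0, 1]
(up to reordering of blocks).

Per-block formulas:
  For a 2×2 Jordan block J_2(1): exp(t · J_2(1)) = e^(1t)·(I + t·N), where N is the 2×2 nilpotent shift.
  For a 1×1 block at λ = 1: exp(t · [1]) = [e^(1t)].

After assembling e^{tJ} and conjugating by P, we get:

e^{tM} =
  [exp(t), t*exp(t), -2*t*exp(t)]
  [0, exp(t), 0]
  [0, 0, exp(t)]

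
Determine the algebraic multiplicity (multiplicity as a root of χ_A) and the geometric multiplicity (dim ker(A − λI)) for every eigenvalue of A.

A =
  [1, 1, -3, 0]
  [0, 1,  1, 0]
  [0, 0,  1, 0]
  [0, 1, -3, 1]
λ = 1: alg = 4, geom = 2

Step 1 — factor the characteristic polynomial to read off the algebraic multiplicities:
  χ_A(x) = (x - 1)^4

Step 2 — compute geometric multiplicities via the rank-nullity identity g(λ) = n − rank(A − λI):
  rank(A − (1)·I) = 2, so dim ker(A − (1)·I) = n − 2 = 2

Summary:
  λ = 1: algebraic multiplicity = 4, geometric multiplicity = 2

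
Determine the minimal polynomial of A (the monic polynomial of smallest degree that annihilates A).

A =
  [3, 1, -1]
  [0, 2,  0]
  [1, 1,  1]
x^2 - 4*x + 4

The characteristic polynomial is χ_A(x) = (x - 2)^3, so the eigenvalues are known. The minimal polynomial is
  m_A(x) = Π_λ (x − λ)^{k_λ}
where k_λ is the size of the *largest* Jordan block for λ (equivalently, the smallest k with (A − λI)^k v = 0 for every generalised eigenvector v of λ).

  λ = 2: largest Jordan block has size 2, contributing (x − 2)^2

So m_A(x) = (x - 2)^2 = x^2 - 4*x + 4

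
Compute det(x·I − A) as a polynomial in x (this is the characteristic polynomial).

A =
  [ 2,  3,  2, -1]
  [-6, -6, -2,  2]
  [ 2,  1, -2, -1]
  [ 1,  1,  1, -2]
x^4 + 8*x^3 + 24*x^2 + 32*x + 16

Expanding det(x·I − A) (e.g. by cofactor expansion or by noting that A is similar to its Jordan form J, which has the same characteristic polynomial as A) gives
  χ_A(x) = x^4 + 8*x^3 + 24*x^2 + 32*x + 16
which factors as (x + 2)^4. The eigenvalues (with algebraic multiplicities) are λ = -2 with multiplicity 4.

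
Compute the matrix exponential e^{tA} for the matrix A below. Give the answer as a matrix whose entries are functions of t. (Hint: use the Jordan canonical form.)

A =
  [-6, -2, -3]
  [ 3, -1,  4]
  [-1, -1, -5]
e^{tA} =
  [t^2*exp(-4*t)/2 - 2*t*exp(-4*t) + exp(-4*t), t^2*exp(-4*t)/2 - 2*t*exp(-4*t), t^2*exp(-4*t)/2 - 3*t*exp(-4*t)]
  [-t^2*exp(-4*t)/2 + 3*t*exp(-4*t), -t^2*exp(-4*t)/2 + 3*t*exp(-4*t) + exp(-4*t), -t^2*exp(-4*t)/2 + 4*t*exp(-4*t)]
  [-t*exp(-4*t), -t*exp(-4*t), -t*exp(-4*t) + exp(-4*t)]

Strategy: write A = P · J · P⁻¹ where J is a Jordan canonical form, so e^{tA} = P · e^{tJ} · P⁻¹, and e^{tJ} can be computed block-by-block.

A has Jordan form
J =
  [-4,  1,  0]
  [ 0, -4,  1]
  [ 0,  0, -4]
(up to reordering of blocks).

Per-block formulas:
  For a 3×3 Jordan block J_3(-4): exp(t · J_3(-4)) = e^(-4t)·(I + t·N + (t^2/2)·N^2), where N is the 3×3 nilpotent shift.

After assembling e^{tJ} and conjugating by P, we get:

e^{tA} =
  [t^2*exp(-4*t)/2 - 2*t*exp(-4*t) + exp(-4*t), t^2*exp(-4*t)/2 - 2*t*exp(-4*t), t^2*exp(-4*t)/2 - 3*t*exp(-4*t)]
  [-t^2*exp(-4*t)/2 + 3*t*exp(-4*t), -t^2*exp(-4*t)/2 + 3*t*exp(-4*t) + exp(-4*t), -t^2*exp(-4*t)/2 + 4*t*exp(-4*t)]
  [-t*exp(-4*t), -t*exp(-4*t), -t*exp(-4*t) + exp(-4*t)]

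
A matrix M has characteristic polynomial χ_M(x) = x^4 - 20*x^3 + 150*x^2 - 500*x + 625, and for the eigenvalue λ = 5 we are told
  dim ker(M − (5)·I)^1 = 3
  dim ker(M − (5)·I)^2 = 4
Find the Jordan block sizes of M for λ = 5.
Block sizes for λ = 5: [2, 1, 1]

From the dimensions of kernels of powers, the number of Jordan blocks of size at least j is d_j − d_{j−1} where d_j = dim ker(N^j) (with d_0 = 0). Computing the differences gives [3, 1].
The number of blocks of size exactly k is (#blocks of size ≥ k) − (#blocks of size ≥ k + 1), so the partition is: 2 block(s) of size 1, 1 block(s) of size 2.
In nonincreasing order the block sizes are [2, 1, 1].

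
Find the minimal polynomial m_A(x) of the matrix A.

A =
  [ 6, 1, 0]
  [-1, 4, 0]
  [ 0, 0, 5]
x^2 - 10*x + 25

The characteristic polynomial is χ_A(x) = (x - 5)^3, so the eigenvalues are known. The minimal polynomial is
  m_A(x) = Π_λ (x − λ)^{k_λ}
where k_λ is the size of the *largest* Jordan block for λ (equivalently, the smallest k with (A − λI)^k v = 0 for every generalised eigenvector v of λ).

  λ = 5: largest Jordan block has size 2, contributing (x − 5)^2

So m_A(x) = (x - 5)^2 = x^2 - 10*x + 25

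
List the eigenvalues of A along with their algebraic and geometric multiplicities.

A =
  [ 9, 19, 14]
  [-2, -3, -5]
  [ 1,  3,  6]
λ = 4: alg = 3, geom = 1

Step 1 — factor the characteristic polynomial to read off the algebraic multiplicities:
  χ_A(x) = (x - 4)^3

Step 2 — compute geometric multiplicities via the rank-nullity identity g(λ) = n − rank(A − λI):
  rank(A − (4)·I) = 2, so dim ker(A − (4)·I) = n − 2 = 1

Summary:
  λ = 4: algebraic multiplicity = 3, geometric multiplicity = 1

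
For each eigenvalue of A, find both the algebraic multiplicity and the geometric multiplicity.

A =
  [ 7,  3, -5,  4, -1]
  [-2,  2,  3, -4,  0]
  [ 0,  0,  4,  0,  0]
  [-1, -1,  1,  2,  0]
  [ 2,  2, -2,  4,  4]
λ = 3: alg = 1, geom = 1; λ = 4: alg = 4, geom = 2

Step 1 — factor the characteristic polynomial to read off the algebraic multiplicities:
  χ_A(x) = (x - 4)^4*(x - 3)

Step 2 — compute geometric multiplicities via the rank-nullity identity g(λ) = n − rank(A − λI):
  rank(A − (3)·I) = 4, so dim ker(A − (3)·I) = n − 4 = 1
  rank(A − (4)·I) = 3, so dim ker(A − (4)·I) = n − 3 = 2

Summary:
  λ = 3: algebraic multiplicity = 1, geometric multiplicity = 1
  λ = 4: algebraic multiplicity = 4, geometric multiplicity = 2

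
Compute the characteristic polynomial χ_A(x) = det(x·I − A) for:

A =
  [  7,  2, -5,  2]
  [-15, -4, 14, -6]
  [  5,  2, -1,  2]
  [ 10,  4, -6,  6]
x^4 - 8*x^3 + 24*x^2 - 32*x + 16

Expanding det(x·I − A) (e.g. by cofactor expansion or by noting that A is similar to its Jordan form J, which has the same characteristic polynomial as A) gives
  χ_A(x) = x^4 - 8*x^3 + 24*x^2 - 32*x + 16
which factors as (x - 2)^4. The eigenvalues (with algebraic multiplicities) are λ = 2 with multiplicity 4.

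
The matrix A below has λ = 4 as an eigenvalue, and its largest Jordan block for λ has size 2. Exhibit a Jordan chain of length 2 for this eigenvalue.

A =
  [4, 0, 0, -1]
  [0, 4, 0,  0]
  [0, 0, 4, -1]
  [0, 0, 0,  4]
A Jordan chain for λ = 4 of length 2:
v_1 = (-1, 0, -1, 0)ᵀ
v_2 = (0, 0, 0, 1)ᵀ

Let N = A − (4)·I. We want v_2 with N^2 v_2 = 0 but N^1 v_2 ≠ 0; then v_{j-1} := N · v_j for j = 2, …, 2.

Pick v_2 = (0, 0, 0, 1)ᵀ.
Then v_1 = N · v_2 = (-1, 0, -1, 0)ᵀ.

Sanity check: (A − (4)·I) v_1 = (0, 0, 0, 0)ᵀ = 0. ✓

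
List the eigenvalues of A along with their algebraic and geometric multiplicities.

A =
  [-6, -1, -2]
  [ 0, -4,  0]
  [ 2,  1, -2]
λ = -4: alg = 3, geom = 2

Step 1 — factor the characteristic polynomial to read off the algebraic multiplicities:
  χ_A(x) = (x + 4)^3

Step 2 — compute geometric multiplicities via the rank-nullity identity g(λ) = n − rank(A − λI):
  rank(A − (-4)·I) = 1, so dim ker(A − (-4)·I) = n − 1 = 2

Summary:
  λ = -4: algebraic multiplicity = 3, geometric multiplicity = 2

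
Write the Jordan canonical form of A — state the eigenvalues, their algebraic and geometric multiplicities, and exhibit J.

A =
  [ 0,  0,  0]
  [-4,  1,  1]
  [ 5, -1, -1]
J_3(0)

The characteristic polynomial is
  det(x·I − A) = x^3

Eigenvalues and multiplicities (the geometric multiplicity of λ is n − rank(A − λI), which equals the number of Jordan blocks for λ):
  λ = 0: algebraic multiplicity = 3, geometric multiplicity = 1

Determining the block sizes for each eigenvalue:
  λ = 0: one block (gm = 1), so the single block has size am = 3 → block sizes [3]

Assembling the blocks gives a Jordan form
J =
  [0, 1, 0]
  [0, 0, 1]
  [0, 0, 0]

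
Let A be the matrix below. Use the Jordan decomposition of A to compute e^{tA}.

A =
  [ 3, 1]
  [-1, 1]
e^{tA} =
  [t*exp(2*t) + exp(2*t), t*exp(2*t)]
  [-t*exp(2*t), -t*exp(2*t) + exp(2*t)]

Strategy: write A = P · J · P⁻¹ where J is a Jordan canonical form, so e^{tA} = P · e^{tJ} · P⁻¹, and e^{tJ} can be computed block-by-block.

A has Jordan form
J =
  [2, 1]
  [0, 2]
(up to reordering of blocks).

Per-block formulas:
  For a 2×2 Jordan block J_2(2): exp(t · J_2(2)) = e^(2t)·(I + t·N), where N is the 2×2 nilpotent shift.

After assembling e^{tJ} and conjugating by P, we get:

e^{tA} =
  [t*exp(2*t) + exp(2*t), t*exp(2*t)]
  [-t*exp(2*t), -t*exp(2*t) + exp(2*t)]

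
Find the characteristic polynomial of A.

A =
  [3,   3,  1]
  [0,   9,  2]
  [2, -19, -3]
x^3 - 9*x^2 + 27*x - 27

Expanding det(x·I − A) (e.g. by cofactor expansion or by noting that A is similar to its Jordan form J, which has the same characteristic polynomial as A) gives
  χ_A(x) = x^3 - 9*x^2 + 27*x - 27
which factors as (x - 3)^3. The eigenvalues (with algebraic multiplicities) are λ = 3 with multiplicity 3.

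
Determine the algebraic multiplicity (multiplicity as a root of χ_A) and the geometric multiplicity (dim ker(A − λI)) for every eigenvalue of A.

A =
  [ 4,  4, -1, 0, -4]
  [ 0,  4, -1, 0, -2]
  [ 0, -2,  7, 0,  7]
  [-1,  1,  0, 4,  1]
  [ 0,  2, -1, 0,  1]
λ = 4: alg = 5, geom = 2

Step 1 — factor the characteristic polynomial to read off the algebraic multiplicities:
  χ_A(x) = (x - 4)^5

Step 2 — compute geometric multiplicities via the rank-nullity identity g(λ) = n − rank(A − λI):
  rank(A − (4)·I) = 3, so dim ker(A − (4)·I) = n − 3 = 2

Summary:
  λ = 4: algebraic multiplicity = 5, geometric multiplicity = 2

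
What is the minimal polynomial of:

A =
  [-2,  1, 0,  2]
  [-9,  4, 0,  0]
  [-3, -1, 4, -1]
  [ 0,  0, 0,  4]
x^4 - 10*x^3 + 33*x^2 - 40*x + 16

The characteristic polynomial is χ_A(x) = (x - 4)^2*(x - 1)^2, so the eigenvalues are known. The minimal polynomial is
  m_A(x) = Π_λ (x − λ)^{k_λ}
where k_λ is the size of the *largest* Jordan block for λ (equivalently, the smallest k with (A − λI)^k v = 0 for every generalised eigenvector v of λ).

  λ = 1: largest Jordan block has size 2, contributing (x − 1)^2
  λ = 4: largest Jordan block has size 2, contributing (x − 4)^2

So m_A(x) = (x - 4)^2*(x - 1)^2 = x^4 - 10*x^3 + 33*x^2 - 40*x + 16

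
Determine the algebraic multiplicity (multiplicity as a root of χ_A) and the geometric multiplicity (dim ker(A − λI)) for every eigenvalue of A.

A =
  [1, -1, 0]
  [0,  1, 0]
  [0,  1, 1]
λ = 1: alg = 3, geom = 2

Step 1 — factor the characteristic polynomial to read off the algebraic multiplicities:
  χ_A(x) = (x - 1)^3

Step 2 — compute geometric multiplicities via the rank-nullity identity g(λ) = n − rank(A − λI):
  rank(A − (1)·I) = 1, so dim ker(A − (1)·I) = n − 1 = 2

Summary:
  λ = 1: algebraic multiplicity = 3, geometric multiplicity = 2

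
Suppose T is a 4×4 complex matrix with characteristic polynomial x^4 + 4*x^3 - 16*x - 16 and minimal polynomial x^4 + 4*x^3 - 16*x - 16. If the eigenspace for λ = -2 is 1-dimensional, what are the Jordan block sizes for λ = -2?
Block sizes for λ = -2: [3]

Step 1 — from the characteristic polynomial, algebraic multiplicity of λ = -2 is 3. From dim ker(T − (-2)·I) = 1, there are exactly 1 Jordan blocks for λ = -2.
Step 2 — from the minimal polynomial, the factor (x + 2)^3 tells us the largest block for λ = -2 has size 3.
Step 3 — with total size 3, 1 blocks, and largest block 3, the block sizes (in nonincreasing order) are [3].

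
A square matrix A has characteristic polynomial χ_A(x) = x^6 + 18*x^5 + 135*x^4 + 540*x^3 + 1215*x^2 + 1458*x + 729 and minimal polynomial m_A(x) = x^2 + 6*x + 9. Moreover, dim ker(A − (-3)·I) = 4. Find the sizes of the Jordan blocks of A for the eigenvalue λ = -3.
Block sizes for λ = -3: [2, 2, 1, 1]

Step 1 — from the characteristic polynomial, algebraic multiplicity of λ = -3 is 6. From dim ker(A − (-3)·I) = 4, there are exactly 4 Jordan blocks for λ = -3.
Step 2 — from the minimal polynomial, the factor (x + 3)^2 tells us the largest block for λ = -3 has size 2.
Step 3 — with total size 6, 4 blocks, and largest block 2, the block sizes (in nonincreasing order) are [2, 2, 1, 1].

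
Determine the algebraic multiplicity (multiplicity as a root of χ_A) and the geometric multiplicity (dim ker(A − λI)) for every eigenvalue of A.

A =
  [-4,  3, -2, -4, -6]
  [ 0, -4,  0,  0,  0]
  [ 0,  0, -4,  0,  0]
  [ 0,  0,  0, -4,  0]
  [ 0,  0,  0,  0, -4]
λ = -4: alg = 5, geom = 4

Step 1 — factor the characteristic polynomial to read off the algebraic multiplicities:
  χ_A(x) = (x + 4)^5

Step 2 — compute geometric multiplicities via the rank-nullity identity g(λ) = n − rank(A − λI):
  rank(A − (-4)·I) = 1, so dim ker(A − (-4)·I) = n − 1 = 4

Summary:
  λ = -4: algebraic multiplicity = 5, geometric multiplicity = 4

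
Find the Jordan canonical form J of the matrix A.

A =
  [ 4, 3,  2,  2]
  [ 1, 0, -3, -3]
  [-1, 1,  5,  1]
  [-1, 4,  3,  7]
J_3(4) ⊕ J_1(4)

The characteristic polynomial is
  det(x·I − A) = x^4 - 16*x^3 + 96*x^2 - 256*x + 256 = (x - 4)^4

Eigenvalues and multiplicities (the geometric multiplicity of λ is n − rank(A − λI), which equals the number of Jordan blocks for λ):
  λ = 4: algebraic multiplicity = 4, geometric multiplicity = 2

Determining the block sizes for each eigenvalue:
  λ = 4: with am = 4 and gm = 2, the partition is not yet determined (e.g. several partitions of 4 into 2 parts exist). Let N = A − (4)·I. Computing rank(N^1) = 2, rank(N^2) = 1, rank(N^3) = 0; the number of blocks of size ≥ j is rank(N^{j−1}) − rank(N^j), giving [2, 1, 1]. So we have 1 block(s) of size 3, 1 block(s) of size 1 → block sizes [3, 1]

Assembling the blocks gives a Jordan form
J =
  [4, 1, 0, 0]
  [0, 4, 1, 0]
  [0, 0, 4, 0]
  [0, 0, 0, 4]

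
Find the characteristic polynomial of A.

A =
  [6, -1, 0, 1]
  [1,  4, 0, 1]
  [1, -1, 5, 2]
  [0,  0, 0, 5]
x^4 - 20*x^3 + 150*x^2 - 500*x + 625

Expanding det(x·I − A) (e.g. by cofactor expansion or by noting that A is similar to its Jordan form J, which has the same characteristic polynomial as A) gives
  χ_A(x) = x^4 - 20*x^3 + 150*x^2 - 500*x + 625
which factors as (x - 5)^4. The eigenvalues (with algebraic multiplicities) are λ = 5 with multiplicity 4.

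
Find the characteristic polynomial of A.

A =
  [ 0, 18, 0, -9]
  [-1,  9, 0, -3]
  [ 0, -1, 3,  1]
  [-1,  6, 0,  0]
x^4 - 12*x^3 + 54*x^2 - 108*x + 81

Expanding det(x·I − A) (e.g. by cofactor expansion or by noting that A is similar to its Jordan form J, which has the same characteristic polynomial as A) gives
  χ_A(x) = x^4 - 12*x^3 + 54*x^2 - 108*x + 81
which factors as (x - 3)^4. The eigenvalues (with algebraic multiplicities) are λ = 3 with multiplicity 4.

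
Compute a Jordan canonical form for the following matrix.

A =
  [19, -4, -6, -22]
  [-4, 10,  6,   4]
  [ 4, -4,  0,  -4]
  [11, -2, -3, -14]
J_1(-3) ⊕ J_2(6) ⊕ J_1(6)

The characteristic polynomial is
  det(x·I − A) = x^4 - 15*x^3 + 54*x^2 + 108*x - 648 = (x - 6)^3*(x + 3)

Eigenvalues and multiplicities (the geometric multiplicity of λ is n − rank(A − λI), which equals the number of Jordan blocks for λ):
  λ = -3: algebraic multiplicity = 1, geometric multiplicity = 1
  λ = 6: algebraic multiplicity = 3, geometric multiplicity = 2

Determining the block sizes for each eigenvalue:
  λ = -3: one block (gm = 1), so the single block has size am = 1 → block sizes [1]
  λ = 6: 2 blocks summing to 3 forces exactly one block of size 2 and the rest size 1 → block sizes [2, 1]

Assembling the blocks gives a Jordan form
J =
  [-3, 0, 0, 0]
  [ 0, 6, 1, 0]
  [ 0, 0, 6, 0]
  [ 0, 0, 0, 6]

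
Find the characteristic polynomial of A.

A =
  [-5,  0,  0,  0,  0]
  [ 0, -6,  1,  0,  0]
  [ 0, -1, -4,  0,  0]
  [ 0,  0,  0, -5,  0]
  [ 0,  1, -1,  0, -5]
x^5 + 25*x^4 + 250*x^3 + 1250*x^2 + 3125*x + 3125

Expanding det(x·I − A) (e.g. by cofactor expansion or by noting that A is similar to its Jordan form J, which has the same characteristic polynomial as A) gives
  χ_A(x) = x^5 + 25*x^4 + 250*x^3 + 1250*x^2 + 3125*x + 3125
which factors as (x + 5)^5. The eigenvalues (with algebraic multiplicities) are λ = -5 with multiplicity 5.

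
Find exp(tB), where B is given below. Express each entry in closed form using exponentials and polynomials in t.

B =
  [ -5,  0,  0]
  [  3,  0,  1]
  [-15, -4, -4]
e^{tB} =
  [exp(-5*t), 0, 0]
  [-3*t*exp(-2*t) + 2*exp(-2*t) - 2*exp(-5*t), 2*t*exp(-2*t) + exp(-2*t), t*exp(-2*t)]
  [6*t*exp(-2*t) - 7*exp(-2*t) + 7*exp(-5*t), -4*t*exp(-2*t), -2*t*exp(-2*t) + exp(-2*t)]

Strategy: write B = P · J · P⁻¹ where J is a Jordan canonical form, so e^{tB} = P · e^{tJ} · P⁻¹, and e^{tJ} can be computed block-by-block.

B has Jordan form
J =
  [-5,  0,  0]
  [ 0, -2,  1]
  [ 0,  0, -2]
(up to reordering of blocks).

Per-block formulas:
  For a 1×1 block at λ = -5: exp(t · [-5]) = [e^(-5t)].
  For a 2×2 Jordan block J_2(-2): exp(t · J_2(-2)) = e^(-2t)·(I + t·N), where N is the 2×2 nilpotent shift.

After assembling e^{tJ} and conjugating by P, we get:

e^{tB} =
  [exp(-5*t), 0, 0]
  [-3*t*exp(-2*t) + 2*exp(-2*t) - 2*exp(-5*t), 2*t*exp(-2*t) + exp(-2*t), t*exp(-2*t)]
  [6*t*exp(-2*t) - 7*exp(-2*t) + 7*exp(-5*t), -4*t*exp(-2*t), -2*t*exp(-2*t) + exp(-2*t)]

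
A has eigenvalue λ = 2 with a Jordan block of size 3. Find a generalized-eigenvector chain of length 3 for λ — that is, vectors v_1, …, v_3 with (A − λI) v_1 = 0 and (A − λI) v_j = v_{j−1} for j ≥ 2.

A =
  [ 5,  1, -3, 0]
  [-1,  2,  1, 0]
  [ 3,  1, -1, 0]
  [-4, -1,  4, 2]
A Jordan chain for λ = 2 of length 3:
v_1 = (-1, 0, -1, 1)ᵀ
v_2 = (3, -1, 3, -4)ᵀ
v_3 = (1, 0, 0, 0)ᵀ

Let N = A − (2)·I. We want v_3 with N^3 v_3 = 0 but N^2 v_3 ≠ 0; then v_{j-1} := N · v_j for j = 3, …, 2.

Pick v_3 = (1, 0, 0, 0)ᵀ.
Then v_2 = N · v_3 = (3, -1, 3, -4)ᵀ.
Then v_1 = N · v_2 = (-1, 0, -1, 1)ᵀ.

Sanity check: (A − (2)·I) v_1 = (0, 0, 0, 0)ᵀ = 0. ✓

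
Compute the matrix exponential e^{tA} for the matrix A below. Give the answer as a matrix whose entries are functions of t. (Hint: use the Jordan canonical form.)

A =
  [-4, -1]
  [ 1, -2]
e^{tA} =
  [-t*exp(-3*t) + exp(-3*t), -t*exp(-3*t)]
  [t*exp(-3*t), t*exp(-3*t) + exp(-3*t)]

Strategy: write A = P · J · P⁻¹ where J is a Jordan canonical form, so e^{tA} = P · e^{tJ} · P⁻¹, and e^{tJ} can be computed block-by-block.

A has Jordan form
J =
  [-3,  1]
  [ 0, -3]
(up to reordering of blocks).

Per-block formulas:
  For a 2×2 Jordan block J_2(-3): exp(t · J_2(-3)) = e^(-3t)·(I + t·N), where N is the 2×2 nilpotent shift.

After assembling e^{tJ} and conjugating by P, we get:

e^{tA} =
  [-t*exp(-3*t) + exp(-3*t), -t*exp(-3*t)]
  [t*exp(-3*t), t*exp(-3*t) + exp(-3*t)]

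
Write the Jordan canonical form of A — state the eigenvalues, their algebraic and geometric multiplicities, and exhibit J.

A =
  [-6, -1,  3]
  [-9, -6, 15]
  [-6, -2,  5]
J_2(-3) ⊕ J_1(-1)

The characteristic polynomial is
  det(x·I − A) = x^3 + 7*x^2 + 15*x + 9 = (x + 1)*(x + 3)^2

Eigenvalues and multiplicities (the geometric multiplicity of λ is n − rank(A − λI), which equals the number of Jordan blocks for λ):
  λ = -3: algebraic multiplicity = 2, geometric multiplicity = 1
  λ = -1: algebraic multiplicity = 1, geometric multiplicity = 1

Determining the block sizes for each eigenvalue:
  λ = -3: one block (gm = 1), so the single block has size am = 2 → block sizes [2]
  λ = -1: one block (gm = 1), so the single block has size am = 1 → block sizes [1]

Assembling the blocks gives a Jordan form
J =
  [-3,  1,  0]
  [ 0, -3,  0]
  [ 0,  0, -1]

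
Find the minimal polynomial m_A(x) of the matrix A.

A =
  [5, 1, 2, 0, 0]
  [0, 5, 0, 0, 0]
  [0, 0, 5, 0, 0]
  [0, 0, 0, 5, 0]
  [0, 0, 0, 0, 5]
x^2 - 10*x + 25

The characteristic polynomial is χ_A(x) = (x - 5)^5, so the eigenvalues are known. The minimal polynomial is
  m_A(x) = Π_λ (x − λ)^{k_λ}
where k_λ is the size of the *largest* Jordan block for λ (equivalently, the smallest k with (A − λI)^k v = 0 for every generalised eigenvector v of λ).

  λ = 5: largest Jordan block has size 2, contributing (x − 5)^2

So m_A(x) = (x - 5)^2 = x^2 - 10*x + 25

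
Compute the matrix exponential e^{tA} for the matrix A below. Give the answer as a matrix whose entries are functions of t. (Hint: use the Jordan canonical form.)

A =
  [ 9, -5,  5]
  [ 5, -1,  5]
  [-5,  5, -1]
e^{tA} =
  [2*exp(4*t) - exp(-t), -exp(4*t) + exp(-t), exp(4*t) - exp(-t)]
  [exp(4*t) - exp(-t), exp(-t), exp(4*t) - exp(-t)]
  [-exp(4*t) + exp(-t), exp(4*t) - exp(-t), exp(-t)]

Strategy: write A = P · J · P⁻¹ where J is a Jordan canonical form, so e^{tA} = P · e^{tJ} · P⁻¹, and e^{tJ} can be computed block-by-block.

A has Jordan form
J =
  [-1, 0, 0]
  [ 0, 4, 0]
  [ 0, 0, 4]
(up to reordering of blocks).

Per-block formulas:
  For a 1×1 block at λ = 4: exp(t · [4]) = [e^(4t)].
  For a 1×1 block at λ = -1: exp(t · [-1]) = [e^(-1t)].

After assembling e^{tJ} and conjugating by P, we get:

e^{tA} =
  [2*exp(4*t) - exp(-t), -exp(4*t) + exp(-t), exp(4*t) - exp(-t)]
  [exp(4*t) - exp(-t), exp(-t), exp(4*t) - exp(-t)]
  [-exp(4*t) + exp(-t), exp(4*t) - exp(-t), exp(-t)]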